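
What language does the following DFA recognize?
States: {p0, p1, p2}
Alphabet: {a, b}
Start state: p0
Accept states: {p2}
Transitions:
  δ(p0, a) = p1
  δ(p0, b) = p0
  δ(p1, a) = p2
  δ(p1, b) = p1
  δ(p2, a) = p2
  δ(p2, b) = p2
Testing a few strings:
  'bb' → reject
  'a' → reject
  'abba' → accept
  'aa' → accept
State roles: p0=zero a's seen; p1=one a seen; p2=≥ two a's seen
All strings over {a,b} containing at least two a's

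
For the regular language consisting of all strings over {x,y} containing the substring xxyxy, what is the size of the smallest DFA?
By Myhill–Nerode, count the distinguishable equivalence classes: 6 classes — one per longest suffix of the input that is a prefix of 'xxyxy' (lengths 0 through 4), plus an absorbing 'already seen xxyxy' class.
6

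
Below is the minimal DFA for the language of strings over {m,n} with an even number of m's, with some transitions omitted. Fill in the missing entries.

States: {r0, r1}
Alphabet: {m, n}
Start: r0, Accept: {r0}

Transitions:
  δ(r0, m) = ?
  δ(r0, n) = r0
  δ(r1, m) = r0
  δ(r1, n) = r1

From the language and accept set, identify what each state tracks — r0: even number of m's so far; r1: odd number of m's so far.
Each missing δ(q, a) is the state matching the new tracked value after reading a.
δ(r0, m) = r1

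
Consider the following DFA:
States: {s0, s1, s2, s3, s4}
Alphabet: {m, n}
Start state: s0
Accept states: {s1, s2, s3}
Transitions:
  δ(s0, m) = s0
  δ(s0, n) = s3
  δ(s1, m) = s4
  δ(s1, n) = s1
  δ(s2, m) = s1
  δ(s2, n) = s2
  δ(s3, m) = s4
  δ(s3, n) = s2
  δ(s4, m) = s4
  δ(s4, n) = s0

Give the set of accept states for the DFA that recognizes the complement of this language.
Complement accept states = All states \ Original accept states
= {s0, s1, s2, s3, s4} \ {s1, s2, s3}
{s0, s4}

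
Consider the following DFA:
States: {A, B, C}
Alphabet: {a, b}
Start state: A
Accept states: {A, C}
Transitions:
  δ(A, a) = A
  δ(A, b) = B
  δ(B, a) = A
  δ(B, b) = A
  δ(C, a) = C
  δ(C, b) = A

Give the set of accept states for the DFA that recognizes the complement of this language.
Complement accept states = All states \ Original accept states
= {A, B, C} \ {A, C}
{B}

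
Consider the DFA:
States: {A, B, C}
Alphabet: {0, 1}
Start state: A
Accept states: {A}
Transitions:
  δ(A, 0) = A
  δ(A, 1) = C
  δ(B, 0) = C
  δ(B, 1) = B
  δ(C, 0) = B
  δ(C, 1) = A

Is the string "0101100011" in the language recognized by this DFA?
Processing string "0101100011":
  A --0--> A
  A --1--> C
  C --0--> B
  B --1--> B
  B --1--> B
  B --0--> C
  C --0--> B
  B --0--> C
  C --1--> A
  A --1--> C
Final state: C
Accept states: {A}
No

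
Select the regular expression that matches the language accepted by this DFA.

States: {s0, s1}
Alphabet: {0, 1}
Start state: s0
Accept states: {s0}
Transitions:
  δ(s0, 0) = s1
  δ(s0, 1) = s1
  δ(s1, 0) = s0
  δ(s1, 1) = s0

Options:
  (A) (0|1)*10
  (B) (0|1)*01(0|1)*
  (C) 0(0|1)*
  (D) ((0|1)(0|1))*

Check each option against the DFA on short strings; one disagreement eliminates an option:
  (A) (0|1)*10: on ε the DFA stays in s0 and accepts (s0 ∈ Accept), but the regex does not match it → eliminate
  (B) (0|1)*01(0|1)*: on ε the DFA stays in s0 and accepts (s0 ∈ Accept), but the regex does not match it → eliminate
  (C) 0(0|1)*: on ε the DFA stays in s0 and accepts (s0 ∈ Accept), but the regex does not match it → eliminate
  (D) ((0|1)(0|1))*: agrees with the DFA on every string of length ≤ 6
Only (D) is consistent with the DFA.
(D) ((0|1)(0|1))*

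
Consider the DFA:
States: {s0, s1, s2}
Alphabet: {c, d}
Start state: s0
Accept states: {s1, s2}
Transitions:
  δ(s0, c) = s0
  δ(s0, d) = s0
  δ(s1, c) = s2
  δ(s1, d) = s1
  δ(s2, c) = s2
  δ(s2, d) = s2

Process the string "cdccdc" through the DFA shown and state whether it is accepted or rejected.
Processing string "cdccdc":
  s0 --c--> s0
  s0 --d--> s0
  s0 --c--> s0
  s0 --c--> s0
  s0 --d--> s0
  s0 --c--> s0
Final state: s0
Accept states: {s1, s2}
No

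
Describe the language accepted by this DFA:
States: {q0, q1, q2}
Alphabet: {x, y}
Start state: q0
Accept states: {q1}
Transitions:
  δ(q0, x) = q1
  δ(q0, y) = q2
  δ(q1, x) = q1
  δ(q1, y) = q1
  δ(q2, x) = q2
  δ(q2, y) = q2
Testing a few strings:
  'yy' → reject
  'x' → accept
  'xxx' → accept
  'y' → reject
State roles: q0=no input read; q1=started with x; q2=started with y (dead)
All strings over {x,y} starting with x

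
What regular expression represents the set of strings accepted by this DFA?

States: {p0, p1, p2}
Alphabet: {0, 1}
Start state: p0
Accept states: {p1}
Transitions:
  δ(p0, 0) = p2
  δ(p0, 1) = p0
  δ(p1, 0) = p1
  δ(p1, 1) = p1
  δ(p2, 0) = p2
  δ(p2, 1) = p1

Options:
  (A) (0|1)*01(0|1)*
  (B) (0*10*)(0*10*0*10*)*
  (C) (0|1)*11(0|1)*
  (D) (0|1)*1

Check each option against the DFA on short strings; one disagreement eliminates an option:
  (A) (0|1)*01(0|1)*: agrees with the DFA on every string of length ≤ 6
  (B) (0*10*)(0*10*0*10*)*: on '1' the DFA goes p0 → p0 and rejects (p0 ∉ Accept), but the regex matches it → eliminate
  (C) (0|1)*11(0|1)*: on '01' the DFA goes p0 → p2 → p1 and accepts (p1 ∈ Accept), but the regex does not match it → eliminate
  (D) (0|1)*1: on '1' the DFA goes p0 → p0 and rejects (p0 ∉ Accept), but the regex matches it → eliminate
Only (A) is consistent with the DFA.
(A) (0|1)*01(0|1)*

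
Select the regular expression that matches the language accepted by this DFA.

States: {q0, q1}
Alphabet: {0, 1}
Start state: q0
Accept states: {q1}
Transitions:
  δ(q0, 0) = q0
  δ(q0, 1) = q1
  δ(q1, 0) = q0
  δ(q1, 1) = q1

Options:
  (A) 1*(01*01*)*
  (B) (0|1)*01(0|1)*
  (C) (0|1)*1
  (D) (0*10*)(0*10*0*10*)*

Check each option against the DFA on short strings; one disagreement eliminates an option:
  (A) 1*(01*01*)*: on ε the DFA stays in q0 and rejects (q0 ∉ Accept), but the regex matches it → eliminate
  (B) (0|1)*01(0|1)*: on '1' the DFA goes q0 → q1 and accepts (q1 ∈ Accept), but the regex does not match it → eliminate
  (C) (0|1)*1: agrees with the DFA on every string of length ≤ 6
  (D) (0*10*)(0*10*0*10*)*: on '10' the DFA goes q0 → q1 → q0 and rejects (q0 ∉ Accept), but the regex matches it → eliminate
Only (C) is consistent with the DFA.
(C) (0|1)*1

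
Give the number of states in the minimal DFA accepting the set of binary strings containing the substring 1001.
By Myhill–Nerode, count the distinguishable equivalence classes: 5 classes — one per longest suffix of the input that is a prefix of '1001' (lengths 0 through 3), plus an absorbing 'already seen 1001' class.
5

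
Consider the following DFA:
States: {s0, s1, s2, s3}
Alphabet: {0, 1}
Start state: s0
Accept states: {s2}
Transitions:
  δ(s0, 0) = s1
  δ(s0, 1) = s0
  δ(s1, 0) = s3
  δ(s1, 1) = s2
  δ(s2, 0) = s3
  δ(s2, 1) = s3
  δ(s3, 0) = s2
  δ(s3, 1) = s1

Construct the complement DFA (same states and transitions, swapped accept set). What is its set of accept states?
Complement accept states = All states \ Original accept states
= {s0, s1, s2, s3} \ {s2}
{s0, s1, s3}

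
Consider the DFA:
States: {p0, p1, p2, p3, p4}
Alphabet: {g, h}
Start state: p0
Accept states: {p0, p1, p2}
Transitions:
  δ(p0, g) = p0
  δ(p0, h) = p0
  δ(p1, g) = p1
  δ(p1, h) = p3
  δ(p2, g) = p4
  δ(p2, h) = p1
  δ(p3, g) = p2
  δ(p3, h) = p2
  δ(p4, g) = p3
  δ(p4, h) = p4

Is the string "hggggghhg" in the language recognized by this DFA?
Processing string "hggggghhg":
  p0 --h--> p0
  p0 --g--> p0
  p0 --g--> p0
  p0 --g--> p0
  p0 --g--> p0
  p0 --g--> p0
  p0 --h--> p0
  p0 --h--> p0
  p0 --g--> p0
Final state: p0
Accept states: {p0, p1, p2}
Yes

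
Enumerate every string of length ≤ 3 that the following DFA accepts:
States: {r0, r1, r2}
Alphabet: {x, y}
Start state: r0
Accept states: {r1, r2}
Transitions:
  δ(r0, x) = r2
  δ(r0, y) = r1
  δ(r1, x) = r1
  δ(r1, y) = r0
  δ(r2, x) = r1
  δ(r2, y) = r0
x, y, xx, yx, xxx, xyx, xyy, yxx, yyx, yyy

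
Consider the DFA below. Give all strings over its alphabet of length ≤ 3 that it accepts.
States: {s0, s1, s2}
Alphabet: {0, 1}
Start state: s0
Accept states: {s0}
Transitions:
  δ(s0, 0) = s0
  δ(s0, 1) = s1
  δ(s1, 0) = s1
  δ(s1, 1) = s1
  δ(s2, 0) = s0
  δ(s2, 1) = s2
ε, 0, 00, 000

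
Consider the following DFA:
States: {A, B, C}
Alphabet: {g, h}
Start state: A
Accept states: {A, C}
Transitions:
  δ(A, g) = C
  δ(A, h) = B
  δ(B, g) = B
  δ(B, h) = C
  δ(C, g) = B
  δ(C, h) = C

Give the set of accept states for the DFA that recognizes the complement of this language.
Complement accept states = All states \ Original accept states
= {A, B, C} \ {A, C}
{B}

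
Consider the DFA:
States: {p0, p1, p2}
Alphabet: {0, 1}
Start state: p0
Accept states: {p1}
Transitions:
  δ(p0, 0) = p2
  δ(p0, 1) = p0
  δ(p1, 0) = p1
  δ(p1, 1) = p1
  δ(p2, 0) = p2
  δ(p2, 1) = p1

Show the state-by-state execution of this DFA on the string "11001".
read '1': p0 → p0
  read '1': p0 → p0
  read '0': p0 → p2
  read '0': p2 → p2
  read '1': p2 → p1
p0 -> p0 -> p0 -> p2 -> p2 -> p1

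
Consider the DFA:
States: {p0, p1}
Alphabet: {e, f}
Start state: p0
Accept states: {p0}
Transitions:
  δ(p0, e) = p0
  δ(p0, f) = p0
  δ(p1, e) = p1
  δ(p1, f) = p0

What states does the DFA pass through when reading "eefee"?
read 'e': p0 → p0
  read 'e': p0 → p0
  read 'f': p0 → p0
  read 'e': p0 → p0
  read 'e': p0 → p0
p0 -> p0 -> p0 -> p0 -> p0 -> p0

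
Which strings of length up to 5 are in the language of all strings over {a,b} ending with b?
b, ab, bb, aab, abb, bab, bbb, aaab, aabb, abab, abbb, baab, babb, bbab, bbbb, aaaab, aaabb, aabab, aabbb, abaab, ababb, abbab, abbbb, baaab, baabb, babab, babbb, bbaab, bbabb, bbbab, bbbbb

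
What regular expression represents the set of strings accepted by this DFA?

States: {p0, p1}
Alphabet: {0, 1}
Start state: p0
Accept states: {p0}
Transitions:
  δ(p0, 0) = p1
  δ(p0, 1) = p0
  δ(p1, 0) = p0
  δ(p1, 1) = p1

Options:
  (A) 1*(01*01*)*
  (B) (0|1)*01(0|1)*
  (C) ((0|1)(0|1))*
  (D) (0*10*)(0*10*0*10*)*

Check each option against the DFA on short strings; one disagreement eliminates an option:
  (A) 1*(01*01*)*: agrees with the DFA on every string of length ≤ 6
  (B) (0|1)*01(0|1)*: on ε the DFA stays in p0 and accepts (p0 ∈ Accept), but the regex does not match it → eliminate
  (C) ((0|1)(0|1))*: on '1' the DFA goes p0 → p0 and accepts (p0 ∈ Accept), but the regex does not match it → eliminate
  (D) (0*10*)(0*10*0*10*)*: on ε the DFA stays in p0 and accepts (p0 ∈ Accept), but the regex does not match it → eliminate
Only (A) is consistent with the DFA.
(A) 1*(01*01*)*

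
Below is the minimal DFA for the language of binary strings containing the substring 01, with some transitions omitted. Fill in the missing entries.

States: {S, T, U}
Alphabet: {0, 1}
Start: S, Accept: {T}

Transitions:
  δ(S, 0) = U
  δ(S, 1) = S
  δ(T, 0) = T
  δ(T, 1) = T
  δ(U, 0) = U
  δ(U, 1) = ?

From the language and accept set, identify what each state tracks — S: no 0 seen yet; T: substring 01 seen; U: seen a 0, waiting for 1.
Each missing δ(q, a) is the state matching the new tracked value after reading a.
δ(U, 1) = T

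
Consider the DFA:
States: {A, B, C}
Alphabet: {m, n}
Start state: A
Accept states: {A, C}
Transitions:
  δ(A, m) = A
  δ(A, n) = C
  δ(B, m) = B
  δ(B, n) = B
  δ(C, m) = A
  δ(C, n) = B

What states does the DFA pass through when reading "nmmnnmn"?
read 'n': A → C
  read 'm': C → A
  read 'm': A → A
  read 'n': A → C
  read 'n': C → B
  read 'm': B → B
  read 'n': B → B
A -> C -> A -> A -> C -> B -> B -> B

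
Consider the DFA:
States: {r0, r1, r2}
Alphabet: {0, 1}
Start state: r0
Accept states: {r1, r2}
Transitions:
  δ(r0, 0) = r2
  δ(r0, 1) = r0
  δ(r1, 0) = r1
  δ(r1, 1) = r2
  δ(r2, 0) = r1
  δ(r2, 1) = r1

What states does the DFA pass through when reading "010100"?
read '0': r0 → r2
  read '1': r2 → r1
  read '0': r1 → r1
  read '1': r1 → r2
  read '0': r2 → r1
  read '0': r1 → r1
r0 -> r2 -> r1 -> r1 -> r2 -> r1 -> r1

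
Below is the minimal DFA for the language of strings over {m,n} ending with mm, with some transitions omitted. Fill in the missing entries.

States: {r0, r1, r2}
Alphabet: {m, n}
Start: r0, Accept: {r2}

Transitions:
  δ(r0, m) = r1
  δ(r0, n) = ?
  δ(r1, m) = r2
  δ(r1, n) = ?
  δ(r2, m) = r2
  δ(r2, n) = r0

From the language and accept set, identify what each state tracks — r0: last symbol not m; r1: one trailing m; r2: two trailing m's.
Each missing δ(q, a) is the state matching the new tracked value after reading a.
δ(r0, n) = r0; δ(r1, n) = r0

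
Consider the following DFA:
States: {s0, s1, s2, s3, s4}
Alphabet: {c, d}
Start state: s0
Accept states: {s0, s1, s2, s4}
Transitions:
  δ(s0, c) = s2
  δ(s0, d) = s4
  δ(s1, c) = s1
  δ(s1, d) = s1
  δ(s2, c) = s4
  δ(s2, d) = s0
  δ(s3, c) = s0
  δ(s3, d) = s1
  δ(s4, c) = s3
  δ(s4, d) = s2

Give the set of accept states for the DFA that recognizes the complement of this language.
Complement accept states = All states \ Original accept states
= {s0, s1, s2, s3, s4} \ {s0, s1, s2, s4}
{s3}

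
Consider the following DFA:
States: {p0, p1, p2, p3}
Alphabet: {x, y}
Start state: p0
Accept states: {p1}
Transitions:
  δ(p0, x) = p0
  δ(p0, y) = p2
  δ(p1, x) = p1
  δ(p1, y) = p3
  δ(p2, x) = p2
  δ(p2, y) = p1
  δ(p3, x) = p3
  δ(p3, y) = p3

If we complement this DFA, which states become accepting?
Complement accept states = All states \ Original accept states
= {p0, p1, p2, p3} \ {p1}
{p0, p2, p3}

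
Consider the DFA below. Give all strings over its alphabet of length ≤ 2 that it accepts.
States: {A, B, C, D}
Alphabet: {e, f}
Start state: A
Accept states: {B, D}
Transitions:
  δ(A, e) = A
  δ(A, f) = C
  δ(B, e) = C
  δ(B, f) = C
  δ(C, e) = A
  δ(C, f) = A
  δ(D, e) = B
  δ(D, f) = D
None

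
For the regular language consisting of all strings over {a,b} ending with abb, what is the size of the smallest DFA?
By Myhill–Nerode, count the distinguishable equivalence classes: 4 classes — one per longest suffix of the input that is a prefix of 'abb' (lengths 0 through 3); only the length-3 class is accepting.
4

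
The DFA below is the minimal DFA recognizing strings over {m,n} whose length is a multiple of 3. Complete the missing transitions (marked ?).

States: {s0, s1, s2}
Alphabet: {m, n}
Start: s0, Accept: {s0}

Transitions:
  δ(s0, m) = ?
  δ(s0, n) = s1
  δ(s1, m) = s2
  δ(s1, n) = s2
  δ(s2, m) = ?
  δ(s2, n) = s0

From the language and accept set, identify what each state tracks — s0: length ≡ 0 (mod 3); s1: length ≡ 1 (mod 3); s2: length ≡ 2 (mod 3).
Each missing δ(q, a) is the state matching the new tracked value after reading a.
δ(s0, m) = s1; δ(s2, m) = s0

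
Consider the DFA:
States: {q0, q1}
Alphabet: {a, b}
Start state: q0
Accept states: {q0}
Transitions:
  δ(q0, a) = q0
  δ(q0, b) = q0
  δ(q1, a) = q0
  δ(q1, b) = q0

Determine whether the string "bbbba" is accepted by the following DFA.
Processing string "bbbba":
  q0 --b--> q0
  q0 --b--> q0
  q0 --b--> q0
  q0 --b--> q0
  q0 --a--> q0
Final state: q0
Accept states: {q0}
Yes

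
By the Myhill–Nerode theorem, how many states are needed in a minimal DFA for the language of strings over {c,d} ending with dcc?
By Myhill–Nerode, count the distinguishable equivalence classes: 4 classes — one per longest suffix of the input that is a prefix of 'dcc' (lengths 0 through 3); only the length-3 class is accepting.
4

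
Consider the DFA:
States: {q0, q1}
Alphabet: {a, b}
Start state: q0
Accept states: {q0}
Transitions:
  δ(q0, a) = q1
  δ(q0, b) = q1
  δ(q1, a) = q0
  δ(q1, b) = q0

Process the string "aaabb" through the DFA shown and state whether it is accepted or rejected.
Processing string "aaabb":
  q0 --a--> q1
  q1 --a--> q0
  q0 --a--> q1
  q1 --b--> q0
  q0 --b--> q1
Final state: q1
Accept states: {q0}
No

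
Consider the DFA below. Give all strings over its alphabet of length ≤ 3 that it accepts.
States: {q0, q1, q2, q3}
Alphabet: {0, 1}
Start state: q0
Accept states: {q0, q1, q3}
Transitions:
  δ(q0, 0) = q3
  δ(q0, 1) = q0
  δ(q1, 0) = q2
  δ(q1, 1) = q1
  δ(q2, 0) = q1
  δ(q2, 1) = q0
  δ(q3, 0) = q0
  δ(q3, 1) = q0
ε, 0, 1, 00, 01, 10, 11, 000, 001, 010, 011, 100, 101, 110, 111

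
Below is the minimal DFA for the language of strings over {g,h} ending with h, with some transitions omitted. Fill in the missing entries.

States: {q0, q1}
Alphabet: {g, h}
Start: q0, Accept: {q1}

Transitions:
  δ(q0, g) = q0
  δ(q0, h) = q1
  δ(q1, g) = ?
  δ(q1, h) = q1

From the language and accept set, identify what each state tracks — q0: last symbol not h; q1: last symbol is h.
Each missing δ(q, a) is the state matching the new tracked value after reading a.
δ(q1, g) = q0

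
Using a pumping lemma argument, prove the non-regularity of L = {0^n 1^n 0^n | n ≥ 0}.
Assume L is regular with pumping length p. Idea: pumping the first 0-block unbalances it against the other two.
Choose s = 0^p 1^p 0^p ∈ L (|s| = 3p ≥ p). By the pumping lemma, s = xyz with |xy| ≤ p, |y| > 0, so y = 0^k with k ≥ 1, inside the first 0-block. Then xy²z = 0^(p+k) 1^p 0^p. The first block has length p+k ≠ p, so the three block lengths are no longer equal and xy²z ∉ L.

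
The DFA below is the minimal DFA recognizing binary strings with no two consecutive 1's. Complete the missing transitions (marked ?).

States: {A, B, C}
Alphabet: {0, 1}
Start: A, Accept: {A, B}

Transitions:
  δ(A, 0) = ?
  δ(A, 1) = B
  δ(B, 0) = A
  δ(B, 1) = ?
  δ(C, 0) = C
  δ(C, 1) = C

From the language and accept set, identify what each state tracks — A: last symbol not 1 (ok); B: last symbol 1 (ok); C: saw 11 (dead).
Each missing δ(q, a) is the state matching the new tracked value after reading a.
δ(A, 0) = A; δ(B, 1) = C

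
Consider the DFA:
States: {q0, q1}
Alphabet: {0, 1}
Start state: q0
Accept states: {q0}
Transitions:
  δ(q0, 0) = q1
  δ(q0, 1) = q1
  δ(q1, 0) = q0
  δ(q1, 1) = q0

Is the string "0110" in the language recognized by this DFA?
Processing string "0110":
  q0 --0--> q1
  q1 --1--> q0
  q0 --1--> q1
  q1 --0--> q0
Final state: q0
Accept states: {q0}
Yes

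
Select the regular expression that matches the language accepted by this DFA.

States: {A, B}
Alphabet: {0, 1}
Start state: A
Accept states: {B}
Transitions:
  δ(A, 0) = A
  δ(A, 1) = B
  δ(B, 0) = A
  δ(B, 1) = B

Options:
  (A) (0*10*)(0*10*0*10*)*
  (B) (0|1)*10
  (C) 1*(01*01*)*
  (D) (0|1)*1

Check each option against the DFA on short strings; one disagreement eliminates an option:
  (A) (0*10*)(0*10*0*10*)*: on '10' the DFA goes A → B → A and rejects (A ∉ Accept), but the regex matches it → eliminate
  (B) (0|1)*10: on '1' the DFA goes A → B and accepts (B ∈ Accept), but the regex does not match it → eliminate
  (C) 1*(01*01*)*: on ε the DFA stays in A and rejects (A ∉ Accept), but the regex matches it → eliminate
  (D) (0|1)*1: agrees with the DFA on every string of length ≤ 6
Only (D) is consistent with the DFA.
(D) (0|1)*1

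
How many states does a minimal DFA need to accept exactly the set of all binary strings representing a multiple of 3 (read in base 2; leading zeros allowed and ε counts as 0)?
By Myhill–Nerode, count the distinguishable equivalence classes: three classes — residue of the binary value mod 3.
3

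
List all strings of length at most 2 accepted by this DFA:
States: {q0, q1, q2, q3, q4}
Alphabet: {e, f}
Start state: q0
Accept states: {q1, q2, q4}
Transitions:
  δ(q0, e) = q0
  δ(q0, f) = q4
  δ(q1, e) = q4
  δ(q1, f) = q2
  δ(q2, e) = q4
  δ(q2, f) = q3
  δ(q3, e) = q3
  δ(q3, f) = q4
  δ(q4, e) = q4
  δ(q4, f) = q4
f, ef, fe, ff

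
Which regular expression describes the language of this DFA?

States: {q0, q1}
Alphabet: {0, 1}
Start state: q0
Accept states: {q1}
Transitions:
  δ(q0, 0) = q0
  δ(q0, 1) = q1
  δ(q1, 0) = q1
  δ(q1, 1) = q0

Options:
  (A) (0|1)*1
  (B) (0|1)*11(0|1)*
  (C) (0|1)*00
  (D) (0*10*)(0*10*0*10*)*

Check each option against the DFA on short strings; one disagreement eliminates an option:
  (A) (0|1)*1: on '10' the DFA goes q0 → q1 → q1 and accepts (q1 ∈ Accept), but the regex does not match it → eliminate
  (B) (0|1)*11(0|1)*: on '1' the DFA goes q0 → q1 and accepts (q1 ∈ Accept), but the regex does not match it → eliminate
  (C) (0|1)*00: on '1' the DFA goes q0 → q1 and accepts (q1 ∈ Accept), but the regex does not match it → eliminate
  (D) (0*10*)(0*10*0*10*)*: agrees with the DFA on every string of length ≤ 6
Only (D) is consistent with the DFA.
(D) (0*10*)(0*10*0*10*)*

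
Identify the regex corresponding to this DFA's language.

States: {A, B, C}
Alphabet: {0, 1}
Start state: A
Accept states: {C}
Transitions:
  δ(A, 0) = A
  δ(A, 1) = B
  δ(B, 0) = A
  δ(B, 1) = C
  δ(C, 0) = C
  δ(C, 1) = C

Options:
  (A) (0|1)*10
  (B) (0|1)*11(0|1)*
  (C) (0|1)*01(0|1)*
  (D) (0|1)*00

Check each option against the DFA on short strings; one disagreement eliminates an option:
  (A) (0|1)*10: on '10' the DFA goes A → B → A and rejects (A ∉ Accept), but the regex matches it → eliminate
  (B) (0|1)*11(0|1)*: agrees with the DFA on every string of length ≤ 6
  (C) (0|1)*01(0|1)*: on '01' the DFA goes A → A → B and rejects (B ∉ Accept), but the regex matches it → eliminate
  (D) (0|1)*00: on '00' the DFA goes A → A → A and rejects (A ∉ Accept), but the regex matches it → eliminate
Only (B) is consistent with the DFA.
(B) (0|1)*11(0|1)*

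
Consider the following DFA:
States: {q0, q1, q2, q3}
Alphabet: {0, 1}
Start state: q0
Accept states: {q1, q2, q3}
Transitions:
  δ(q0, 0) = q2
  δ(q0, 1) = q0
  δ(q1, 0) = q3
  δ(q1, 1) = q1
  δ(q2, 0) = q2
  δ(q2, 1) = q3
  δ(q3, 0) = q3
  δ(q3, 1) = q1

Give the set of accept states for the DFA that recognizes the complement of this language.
Complement accept states = All states \ Original accept states
= {q0, q1, q2, q3} \ {q1, q2, q3}
{q0}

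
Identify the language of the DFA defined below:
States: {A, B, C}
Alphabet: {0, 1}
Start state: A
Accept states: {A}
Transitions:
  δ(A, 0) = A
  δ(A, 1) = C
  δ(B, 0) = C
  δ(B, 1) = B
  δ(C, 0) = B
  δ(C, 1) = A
Testing a few strings:
  '0011' → accept
  '10' → reject
  '00' → accept
  '0001' → reject
State roles: A=value ≡ 0 (mod 3); B=value ≡ 2 (mod 3); C=value ≡ 1 (mod 3)
All binary strings representing a multiple of 3 (read in base 2; leading zeros allowed and ε counts as 0)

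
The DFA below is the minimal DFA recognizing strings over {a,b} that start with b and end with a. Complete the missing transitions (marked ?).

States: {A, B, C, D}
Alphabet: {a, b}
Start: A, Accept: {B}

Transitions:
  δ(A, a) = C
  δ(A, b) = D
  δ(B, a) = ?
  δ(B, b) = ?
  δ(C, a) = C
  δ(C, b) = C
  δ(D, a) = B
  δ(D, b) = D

From the language and accept set, identify what each state tracks — A: no input read; B: started with b, last symbol a; C: started with a (dead); D: started with b, last symbol b.
Each missing δ(q, a) is the state matching the new tracked value after reading a.
δ(B, a) = B; δ(B, b) = D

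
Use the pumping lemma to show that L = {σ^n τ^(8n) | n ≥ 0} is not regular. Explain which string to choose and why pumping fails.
Assume L is regular with pumping length p. Idea: pumping the σ-block breaks the 1:8 ratio.
Choose s = σ^p τ^(8p) (length 9p ≥ p). By the pumping lemma, s = xyz with |xy| ≤ p, |y| > 0, so y = σ^k with k ≥ 1. Then xy²z = σ^(p+k) τ^(8p). For this to be in L we would need 8p = 8(p+k), i.e. 8k = 0, contradicting k ≥ 1. So xy²z ∉ L.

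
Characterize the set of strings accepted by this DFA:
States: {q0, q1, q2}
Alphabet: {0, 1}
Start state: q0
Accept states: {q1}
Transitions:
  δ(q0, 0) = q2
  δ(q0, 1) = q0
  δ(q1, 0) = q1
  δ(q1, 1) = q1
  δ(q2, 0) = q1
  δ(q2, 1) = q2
Testing a few strings:
  '0' → reject
  '00' → accept
  '1010' → accept
  '1001' → accept
State roles: q0=zero 0's seen; q1=≥ two 0's seen; q2=one 0 seen
All binary strings containing at least two 0's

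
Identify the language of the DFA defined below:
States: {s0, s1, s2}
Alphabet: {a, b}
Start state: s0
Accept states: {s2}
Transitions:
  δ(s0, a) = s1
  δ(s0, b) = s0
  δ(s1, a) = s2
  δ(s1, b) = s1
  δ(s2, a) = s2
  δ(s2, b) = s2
Testing a few strings:
  'aaa' → accept
  'ab' → reject
  'a' → reject
  'aba' → accept
State roles: s0=zero a's seen; s1=one a seen; s2=≥ two a's seen
All strings over {a,b} containing at least two a's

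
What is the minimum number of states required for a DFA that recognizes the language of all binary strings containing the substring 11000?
By Myhill–Nerode, count the distinguishable equivalence classes: 6 classes — one per longest suffix of the input that is a prefix of '11000' (lengths 0 through 4), plus an absorbing 'already seen 11000' class.
6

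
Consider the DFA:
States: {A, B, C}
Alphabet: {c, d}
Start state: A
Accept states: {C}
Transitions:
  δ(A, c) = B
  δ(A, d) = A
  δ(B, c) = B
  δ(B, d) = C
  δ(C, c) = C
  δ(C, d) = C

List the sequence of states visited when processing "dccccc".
read 'd': A → A
  read 'c': A → B
  read 'c': B → B
  read 'c': B → B
  read 'c': B → B
  read 'c': B → B
A -> A -> B -> B -> B -> B -> B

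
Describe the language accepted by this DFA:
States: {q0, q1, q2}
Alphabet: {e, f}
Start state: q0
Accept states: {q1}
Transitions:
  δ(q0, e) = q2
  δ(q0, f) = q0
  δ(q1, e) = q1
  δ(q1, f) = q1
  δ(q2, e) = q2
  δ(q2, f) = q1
Testing a few strings:
  'efee' → accept
  'f' → reject
  'e' → reject
  'fffe' → reject
State roles: q0=no e seen yet; q1=substring ef seen; q2=seen a e, waiting for f
All strings over {e,f} containing the substring ef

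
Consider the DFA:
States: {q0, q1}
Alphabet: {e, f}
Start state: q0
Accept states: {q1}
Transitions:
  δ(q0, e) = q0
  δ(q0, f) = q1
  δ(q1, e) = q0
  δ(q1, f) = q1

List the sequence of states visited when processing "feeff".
read 'f': q0 → q1
  read 'e': q1 → q0
  read 'e': q0 → q0
  read 'f': q0 → q1
  read 'f': q1 → q1
q0 -> q1 -> q0 -> q0 -> q1 -> q1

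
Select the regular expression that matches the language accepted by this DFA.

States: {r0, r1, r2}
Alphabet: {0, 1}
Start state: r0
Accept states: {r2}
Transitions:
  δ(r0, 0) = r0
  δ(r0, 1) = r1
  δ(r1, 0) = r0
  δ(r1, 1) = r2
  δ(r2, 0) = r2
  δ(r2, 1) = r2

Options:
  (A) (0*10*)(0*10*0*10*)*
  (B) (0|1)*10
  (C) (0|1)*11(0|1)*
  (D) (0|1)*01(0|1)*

Check each option against the DFA on short strings; one disagreement eliminates an option:
  (A) (0*10*)(0*10*0*10*)*: on '1' the DFA goes r0 → r1 and rejects (r1 ∉ Accept), but the regex matches it → eliminate
  (B) (0|1)*10: on '10' the DFA goes r0 → r1 → r0 and rejects (r0 ∉ Accept), but the regex matches it → eliminate
  (C) (0|1)*11(0|1)*: agrees with the DFA on every string of length ≤ 6
  (D) (0|1)*01(0|1)*: on '01' the DFA goes r0 → r0 → r1 and rejects (r1 ∉ Accept), but the regex matches it → eliminate
Only (C) is consistent with the DFA.
(C) (0|1)*11(0|1)*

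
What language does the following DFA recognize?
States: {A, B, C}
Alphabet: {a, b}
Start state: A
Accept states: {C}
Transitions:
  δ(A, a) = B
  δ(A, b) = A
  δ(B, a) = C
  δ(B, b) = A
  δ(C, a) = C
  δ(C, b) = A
Testing a few strings:
  'abaa' → accept
  'b' → reject
  'ba' → reject
  'bbba' → reject
State roles: A=last symbol not a; B=one trailing a; C=two trailing a's
All strings over {a,b} ending with aa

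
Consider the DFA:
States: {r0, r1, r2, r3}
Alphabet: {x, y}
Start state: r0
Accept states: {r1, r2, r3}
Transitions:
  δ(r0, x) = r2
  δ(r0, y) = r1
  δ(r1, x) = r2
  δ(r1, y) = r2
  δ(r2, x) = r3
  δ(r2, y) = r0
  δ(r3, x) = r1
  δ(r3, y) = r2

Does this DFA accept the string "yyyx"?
Processing string "yyyx":
  r0 --y--> r1
  r1 --y--> r2
  r2 --y--> r0
  r0 --x--> r2
Final state: r2
Accept states: {r1, r2, r3}
Yes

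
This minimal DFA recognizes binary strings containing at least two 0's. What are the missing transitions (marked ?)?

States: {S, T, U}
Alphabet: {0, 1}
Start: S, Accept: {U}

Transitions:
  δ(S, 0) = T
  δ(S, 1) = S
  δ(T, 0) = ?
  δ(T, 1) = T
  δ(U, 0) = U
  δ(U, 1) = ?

From the language and accept set, identify what each state tracks — S: zero 0's seen; T: one 0 seen; U: ≥ two 0's seen.
Each missing δ(q, a) is the state matching the new tracked value after reading a.
δ(T, 0) = U; δ(U, 1) = U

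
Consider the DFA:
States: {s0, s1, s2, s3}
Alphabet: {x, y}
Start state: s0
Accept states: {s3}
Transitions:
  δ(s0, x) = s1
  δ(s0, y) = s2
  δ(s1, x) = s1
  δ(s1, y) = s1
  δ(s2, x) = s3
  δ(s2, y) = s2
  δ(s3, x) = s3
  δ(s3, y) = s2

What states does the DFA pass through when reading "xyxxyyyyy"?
read 'x': s0 → s1
  read 'y': s1 → s1
  read 'x': s1 → s1
  read 'x': s1 → s1
  read 'y': s1 → s1
  read 'y': s1 → s1
  read 'y': s1 → s1
  read 'y': s1 → s1
  read 'y': s1 → s1
s0 -> s1 -> s1 -> s1 -> s1 -> s1 -> s1 -> s1 -> s1 -> s1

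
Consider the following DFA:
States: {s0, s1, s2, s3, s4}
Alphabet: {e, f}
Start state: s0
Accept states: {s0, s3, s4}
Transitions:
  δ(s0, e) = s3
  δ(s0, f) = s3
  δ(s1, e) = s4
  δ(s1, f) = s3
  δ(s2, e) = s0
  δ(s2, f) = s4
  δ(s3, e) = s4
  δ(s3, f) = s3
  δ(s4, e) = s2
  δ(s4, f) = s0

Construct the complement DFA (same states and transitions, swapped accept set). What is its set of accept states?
Complement accept states = All states \ Original accept states
= {s0, s1, s2, s3, s4} \ {s0, s3, s4}
{s1, s2}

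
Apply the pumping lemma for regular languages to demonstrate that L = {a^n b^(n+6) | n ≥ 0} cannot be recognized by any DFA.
Assume L is regular with pumping length p. Idea: pumping the a-block breaks the fixed offset of 6.
Choose s = a^p b^(p+6) ∈ L. By the pumping lemma, s = xyz with |xy| ≤ p, |y| > 0, so y = a^k with k ≥ 1. Then xy²z = a^(p+k) b^(p+6). For this to be in L we would need p+6 = (p+k)+6, i.e. k = 0, contradicting k ≥ 1. So xy²z ∉ L.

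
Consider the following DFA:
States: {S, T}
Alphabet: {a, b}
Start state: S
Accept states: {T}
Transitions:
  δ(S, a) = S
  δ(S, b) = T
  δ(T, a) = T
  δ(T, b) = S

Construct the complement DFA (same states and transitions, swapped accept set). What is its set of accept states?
Complement accept states = All states \ Original accept states
= {S, T} \ {T}
{S}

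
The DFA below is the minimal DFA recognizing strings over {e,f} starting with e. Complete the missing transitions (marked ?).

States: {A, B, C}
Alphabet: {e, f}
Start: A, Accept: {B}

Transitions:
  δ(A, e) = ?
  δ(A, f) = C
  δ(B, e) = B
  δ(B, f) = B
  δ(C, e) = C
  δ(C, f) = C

From the language and accept set, identify what each state tracks — A: no input read; B: started with e; C: started with f (dead).
Each missing δ(q, a) is the state matching the new tracked value after reading a.
δ(A, e) = B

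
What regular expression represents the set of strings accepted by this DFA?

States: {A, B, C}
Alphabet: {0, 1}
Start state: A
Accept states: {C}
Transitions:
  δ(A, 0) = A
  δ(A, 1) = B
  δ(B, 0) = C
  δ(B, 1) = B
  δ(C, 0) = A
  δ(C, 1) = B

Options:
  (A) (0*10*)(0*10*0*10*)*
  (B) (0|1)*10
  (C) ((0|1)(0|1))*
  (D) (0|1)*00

Check each option against the DFA on short strings; one disagreement eliminates an option:
  (A) (0*10*)(0*10*0*10*)*: on '1' the DFA goes A → B and rejects (B ∉ Accept), but the regex matches it → eliminate
  (B) (0|1)*10: agrees with the DFA on every string of length ≤ 6
  (C) ((0|1)(0|1))*: on ε the DFA stays in A and rejects (A ∉ Accept), but the regex matches it → eliminate
  (D) (0|1)*00: on '00' the DFA goes A → A → A and rejects (A ∉ Accept), but the regex matches it → eliminate
Only (B) is consistent with the DFA.
(B) (0|1)*10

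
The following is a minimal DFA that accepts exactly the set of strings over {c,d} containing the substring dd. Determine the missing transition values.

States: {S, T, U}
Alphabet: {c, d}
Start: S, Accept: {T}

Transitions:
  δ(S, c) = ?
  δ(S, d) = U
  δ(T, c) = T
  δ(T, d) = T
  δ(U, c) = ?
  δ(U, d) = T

From the language and accept set, identify what each state tracks — S: no progress toward dd; T: substring dd seen; U: one trailing d.
Each missing δ(q, a) is the state matching the new tracked value after reading a.
δ(S, c) = S; δ(U, c) = S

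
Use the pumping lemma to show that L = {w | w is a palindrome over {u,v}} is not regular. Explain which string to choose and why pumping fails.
Assume L is regular with pumping length p. Idea: pumping the leading u-block breaks the symmetry.
Choose s = u^p v u^p (a palindrome of length 2p+1 ≥ p). By the pumping lemma, s = xyz with |xy| ≤ p, |y| > 0, so y = u^k with k > 0 (xy lies entirely in the first u^p). Then xy²z = u^(p+k) v u^p, which is not a palindrome since p+k ≠ p.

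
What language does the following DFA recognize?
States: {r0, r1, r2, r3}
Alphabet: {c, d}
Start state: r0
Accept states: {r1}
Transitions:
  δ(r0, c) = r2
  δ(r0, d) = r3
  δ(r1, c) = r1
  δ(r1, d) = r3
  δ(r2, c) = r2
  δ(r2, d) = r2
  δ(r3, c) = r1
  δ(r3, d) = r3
Testing a few strings:
  'dd' → reject
  'cccc' → reject
  'ccdd' → reject
  'ddd' → reject
State roles: r0=no input read; r1=started with d, last symbol c; r2=started with c (dead); r3=started with d, last symbol d
All strings over {c,d} that start with d and end with c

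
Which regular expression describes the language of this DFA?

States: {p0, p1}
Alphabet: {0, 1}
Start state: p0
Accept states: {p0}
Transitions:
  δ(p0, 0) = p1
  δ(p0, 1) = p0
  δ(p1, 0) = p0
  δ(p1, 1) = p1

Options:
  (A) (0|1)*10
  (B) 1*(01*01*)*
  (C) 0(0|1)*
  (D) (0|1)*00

Check each option against the DFA on short strings; one disagreement eliminates an option:
  (A) (0|1)*10: on ε the DFA stays in p0 and accepts (p0 ∈ Accept), but the regex does not match it → eliminate
  (B) 1*(01*01*)*: agrees with the DFA on every string of length ≤ 6
  (C) 0(0|1)*: on ε the DFA stays in p0 and accepts (p0 ∈ Accept), but the regex does not match it → eliminate
  (D) (0|1)*00: on ε the DFA stays in p0 and accepts (p0 ∈ Accept), but the regex does not match it → eliminate
Only (B) is consistent with the DFA.
(B) 1*(01*01*)*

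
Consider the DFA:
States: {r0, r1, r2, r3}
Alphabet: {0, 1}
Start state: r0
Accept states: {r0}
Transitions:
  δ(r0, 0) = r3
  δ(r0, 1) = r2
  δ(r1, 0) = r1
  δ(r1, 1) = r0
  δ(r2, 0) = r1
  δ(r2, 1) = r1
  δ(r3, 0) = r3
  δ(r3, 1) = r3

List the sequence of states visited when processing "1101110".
read '1': r0 → r2
  read '1': r2 → r1
  read '0': r1 → r1
  read '1': r1 → r0
  read '1': r0 → r2
  read '1': r2 → r1
  read '0': r1 → r1
r0 -> r2 -> r1 -> r1 -> r0 -> r2 -> r1 -> r1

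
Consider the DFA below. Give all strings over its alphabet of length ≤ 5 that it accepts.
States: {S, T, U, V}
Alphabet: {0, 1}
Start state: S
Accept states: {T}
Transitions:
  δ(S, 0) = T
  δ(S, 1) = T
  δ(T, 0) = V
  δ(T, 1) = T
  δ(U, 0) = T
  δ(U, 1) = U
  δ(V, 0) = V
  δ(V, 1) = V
0, 1, 01, 11, 011, 111, 0111, 1111, 01111, 11111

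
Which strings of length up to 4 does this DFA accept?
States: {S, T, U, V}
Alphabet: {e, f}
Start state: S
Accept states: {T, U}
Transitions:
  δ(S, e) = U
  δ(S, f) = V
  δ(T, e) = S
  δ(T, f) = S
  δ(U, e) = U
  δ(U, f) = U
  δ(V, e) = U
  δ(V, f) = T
e, ee, ef, fe, ff, eee, eef, efe, eff, fee, fef, eeee, eeef, eefe, eeff, efee, efef, effe, efff, feee, feef, fefe, feff, ffee, fffe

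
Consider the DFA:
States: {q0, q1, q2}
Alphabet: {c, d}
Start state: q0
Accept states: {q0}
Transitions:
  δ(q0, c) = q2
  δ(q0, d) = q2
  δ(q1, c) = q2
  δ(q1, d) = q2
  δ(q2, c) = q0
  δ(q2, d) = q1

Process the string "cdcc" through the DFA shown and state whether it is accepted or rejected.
Processing string "cdcc":
  q0 --c--> q2
  q2 --d--> q1
  q1 --c--> q2
  q2 --c--> q0
Final state: q0
Accept states: {q0}
Yes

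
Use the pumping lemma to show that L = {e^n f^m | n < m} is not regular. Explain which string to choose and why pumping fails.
Assume L is regular with pumping length p. Idea: pumping up the e-block makes the e-count reach the f-count.
Choose s = e^p f^(p+1) ∈ L. By the pumping lemma, s = xyz with |xy| ≤ p, |y| > 0, so y = e^k with k ≥ 1. Then xy²z = e^(p+k) f^(p+1). Since p+k ≥ p+1, the number of e's is no longer strictly less than the number of f's, so xy²z ∉ L.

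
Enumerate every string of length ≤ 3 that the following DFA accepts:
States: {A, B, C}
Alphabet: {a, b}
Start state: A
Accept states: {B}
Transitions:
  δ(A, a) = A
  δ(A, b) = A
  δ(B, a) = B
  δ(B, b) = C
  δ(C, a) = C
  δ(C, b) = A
None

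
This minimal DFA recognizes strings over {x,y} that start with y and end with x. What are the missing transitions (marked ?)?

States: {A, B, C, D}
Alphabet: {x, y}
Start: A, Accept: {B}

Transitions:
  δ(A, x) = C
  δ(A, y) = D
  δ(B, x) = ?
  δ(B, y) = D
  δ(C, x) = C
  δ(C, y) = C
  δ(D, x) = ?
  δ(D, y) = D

From the language and accept set, identify what each state tracks — A: no input read; B: started with y, last symbol x; C: started with x (dead); D: started with y, last symbol y.
Each missing δ(q, a) is the state matching the new tracked value after reading a.
δ(B, x) = B; δ(D, x) = B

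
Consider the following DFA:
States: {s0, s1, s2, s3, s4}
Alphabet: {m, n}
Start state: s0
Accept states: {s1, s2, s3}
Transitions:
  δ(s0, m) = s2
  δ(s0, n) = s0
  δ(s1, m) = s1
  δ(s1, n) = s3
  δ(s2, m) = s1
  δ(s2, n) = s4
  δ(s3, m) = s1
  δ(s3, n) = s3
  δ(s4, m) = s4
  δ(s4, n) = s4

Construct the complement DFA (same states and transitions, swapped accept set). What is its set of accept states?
Complement accept states = All states \ Original accept states
= {s0, s1, s2, s3, s4} \ {s1, s2, s3}
{s0, s4}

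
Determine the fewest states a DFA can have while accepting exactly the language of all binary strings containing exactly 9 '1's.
By Myhill–Nerode, count the distinguishable equivalence classes: 11 classes — having seen 0, 1, …, 9, or >9 copies of '1'; the count-9 class is the only accepting one and >9 is dead.
11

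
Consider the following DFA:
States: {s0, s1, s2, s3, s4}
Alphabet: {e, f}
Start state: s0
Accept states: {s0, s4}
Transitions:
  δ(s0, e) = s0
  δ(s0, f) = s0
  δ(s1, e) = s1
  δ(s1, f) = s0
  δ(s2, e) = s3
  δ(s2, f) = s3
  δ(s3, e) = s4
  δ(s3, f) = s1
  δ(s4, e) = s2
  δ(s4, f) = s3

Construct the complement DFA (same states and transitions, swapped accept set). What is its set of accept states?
Complement accept states = All states \ Original accept states
= {s0, s1, s2, s3, s4} \ {s0, s4}
{s1, s2, s3}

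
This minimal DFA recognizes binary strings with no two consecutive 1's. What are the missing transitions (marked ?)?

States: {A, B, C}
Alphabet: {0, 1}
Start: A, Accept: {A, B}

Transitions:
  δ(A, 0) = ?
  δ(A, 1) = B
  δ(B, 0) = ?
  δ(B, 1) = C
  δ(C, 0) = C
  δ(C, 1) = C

From the language and accept set, identify what each state tracks — A: last symbol not 1 (ok); B: last symbol 1 (ok); C: saw 11 (dead).
Each missing δ(q, a) is the state matching the new tracked value after reading a.
δ(A, 0) = A; δ(B, 0) = A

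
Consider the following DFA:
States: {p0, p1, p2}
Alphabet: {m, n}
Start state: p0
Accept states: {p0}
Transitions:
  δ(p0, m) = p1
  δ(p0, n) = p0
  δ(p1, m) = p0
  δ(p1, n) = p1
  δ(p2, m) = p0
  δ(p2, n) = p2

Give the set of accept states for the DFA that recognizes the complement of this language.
Complement accept states = All states \ Original accept states
= {p0, p1, p2} \ {p0}
{p1, p2}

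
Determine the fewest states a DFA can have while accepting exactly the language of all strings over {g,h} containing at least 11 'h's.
By Myhill–Nerode, count the distinguishable equivalence classes: 12 classes — having seen 0, 1, …, 10, or ≥11 copies of 'h'; any two classes i < j (j ≤ 11) are distinguished by the string h^(11−j), which takes class j to 11 copies (accepted) but leaves class i below 11 (rejected).
12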